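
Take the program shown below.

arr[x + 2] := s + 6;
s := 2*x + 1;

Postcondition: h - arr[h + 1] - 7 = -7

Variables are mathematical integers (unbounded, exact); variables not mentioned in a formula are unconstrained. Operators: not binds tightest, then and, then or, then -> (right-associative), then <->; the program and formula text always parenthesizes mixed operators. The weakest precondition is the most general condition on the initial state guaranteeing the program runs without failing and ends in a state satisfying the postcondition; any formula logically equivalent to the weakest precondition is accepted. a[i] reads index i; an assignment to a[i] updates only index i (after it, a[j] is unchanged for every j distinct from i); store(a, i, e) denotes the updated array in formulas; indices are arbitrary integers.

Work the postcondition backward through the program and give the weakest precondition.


Working backward. After the program, the postcondition h - arr[h + 1] - 7 = -7 must hold; in canonical form it is h = arr[h + 1].
Before s := 2*x + 1: h = arr[h + 1]
Before arr[x + 2] := s + 6: h = store(arr, x + 2, s + 6)[h + 1]
Answer: WP = h = store(arr, x + 2, s + 6)[h + 1]


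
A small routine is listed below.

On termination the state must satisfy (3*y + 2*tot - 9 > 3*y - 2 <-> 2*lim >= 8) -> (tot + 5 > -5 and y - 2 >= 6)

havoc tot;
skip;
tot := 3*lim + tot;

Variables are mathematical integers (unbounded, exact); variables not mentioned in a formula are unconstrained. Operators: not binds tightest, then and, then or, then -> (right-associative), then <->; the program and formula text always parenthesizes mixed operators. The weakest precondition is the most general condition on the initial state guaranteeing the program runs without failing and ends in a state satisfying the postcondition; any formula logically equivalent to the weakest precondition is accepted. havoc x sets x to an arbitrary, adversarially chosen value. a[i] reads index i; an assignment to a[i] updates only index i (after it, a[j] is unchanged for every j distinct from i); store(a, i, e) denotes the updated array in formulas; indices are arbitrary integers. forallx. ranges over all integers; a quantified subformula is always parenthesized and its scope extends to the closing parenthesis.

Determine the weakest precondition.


Working backward. After the program, the postcondition (3*y + 2*tot - 9 > 3*y - 2 <-> 2*lim >= 8) -> (tot + 5 > -5 and y - 2 >= 6) must hold; in canonical form it is (2*tot > 7 <-> 2*lim >= 8) -> (tot > -10 and y >= 8).
Before tot := 3*lim + tot: (6*lim + 2*tot > 7 <-> 2*lim >= 8) -> (3*lim + tot > -10 and y >= 8)
Before skip: (6*lim + 2*tot > 7 <-> 2*lim >= 8) -> (3*lim + tot > -10 and y >= 8)
Before havoc tot: forall tot_1. ((6*lim + 2*tot_1 > 7 <-> 2*lim >= 8) -> (3*lim + tot_1 > -10 and y >= 8))
Answer: WP = forall tot_1. ((6*lim + 2*tot_1 > 7 <-> 2*lim >= 8) -> (3*lim + tot_1 > -10 and y >= 8))


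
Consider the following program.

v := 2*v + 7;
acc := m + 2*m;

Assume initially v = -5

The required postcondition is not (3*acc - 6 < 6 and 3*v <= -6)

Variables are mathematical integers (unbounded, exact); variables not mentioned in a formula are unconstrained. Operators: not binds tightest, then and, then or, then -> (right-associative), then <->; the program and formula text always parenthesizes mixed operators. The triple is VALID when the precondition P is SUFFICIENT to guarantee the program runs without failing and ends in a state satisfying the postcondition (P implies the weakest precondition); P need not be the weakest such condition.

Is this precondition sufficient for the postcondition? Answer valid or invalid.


Working backward. After the program, the postcondition not (3*acc - 6 < 6 and 3*v <= -6) must hold; in canonical form it is not (3*acc < 12 and 3*v <= -6).
Before acc := m + 2*m: not (9*m < 12 and 3*v <= -6)
Before v := 2*v + 7: not (9*m < 12 and 6*v <= -27)
The weakest precondition is not (9*m < 12 and 6*v <= -27).
Check whether v = -5 implies it.
Countermodel: at the initial state m = 1, v = -5, the precondition holds but the weakest precondition fails.
Answer: invalid


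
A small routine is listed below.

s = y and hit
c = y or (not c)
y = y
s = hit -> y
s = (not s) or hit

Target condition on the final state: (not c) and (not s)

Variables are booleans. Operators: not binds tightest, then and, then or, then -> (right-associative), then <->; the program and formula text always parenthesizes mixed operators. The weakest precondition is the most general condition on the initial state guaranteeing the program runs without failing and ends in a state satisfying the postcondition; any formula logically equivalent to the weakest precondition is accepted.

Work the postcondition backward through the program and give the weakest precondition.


Working backward. After the program, (not c) and (not s) must hold.
Before s := (not s) or hit: (not c) and (not ((not s) or hit))
Before s := hit -> y: (not c) and (not ((not (hit -> y)) or hit))
Before y := y: (not c) and (not ((not (hit -> y)) or hit))
Before c := y or (not c): (not (y or (not c))) and (not ((not (hit -> y)) or hit))
Before s := y and hit: (not (y or (not c))) and (not ((not (hit -> y)) or hit))
Answer: WP = (not (y or (not c))) and (not ((not (hit -> y)) or hit))


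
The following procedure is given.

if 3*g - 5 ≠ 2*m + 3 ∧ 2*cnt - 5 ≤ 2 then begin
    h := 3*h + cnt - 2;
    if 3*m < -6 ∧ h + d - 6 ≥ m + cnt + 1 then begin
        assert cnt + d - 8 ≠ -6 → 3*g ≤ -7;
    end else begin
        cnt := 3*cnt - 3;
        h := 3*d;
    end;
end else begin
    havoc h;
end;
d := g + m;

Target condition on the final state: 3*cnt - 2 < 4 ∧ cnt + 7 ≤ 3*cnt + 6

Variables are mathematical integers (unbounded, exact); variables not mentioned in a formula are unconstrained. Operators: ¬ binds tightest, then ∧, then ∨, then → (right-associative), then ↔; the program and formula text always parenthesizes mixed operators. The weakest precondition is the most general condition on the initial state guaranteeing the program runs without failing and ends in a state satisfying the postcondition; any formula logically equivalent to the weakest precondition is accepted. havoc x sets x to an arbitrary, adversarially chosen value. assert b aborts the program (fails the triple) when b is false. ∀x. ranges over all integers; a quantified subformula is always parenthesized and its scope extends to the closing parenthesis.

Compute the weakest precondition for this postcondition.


Working backward. After the program, the postcondition 3*cnt - 2 < 4 ∧ cnt + 7 ≤ 3*cnt + 6 must hold; in canonical form it is 3*cnt < 6 ∧ 2*cnt ≥ 1.
Before d := g + m: 3*cnt < 6 ∧ 2*cnt ≥ 1
Then branch requires ((3*m < -6 ∧ d + 3*h ≥ m + 9) → ((cnt + d ≠ 2 → 3*g ≤ -7) ∧ 3*cnt < 6 ∧ 2*cnt ≥ 1)) ∧ ((¬(3*m < -6 ∧ d + 3*h ≥ m + 9)) → (9*cnt < 15 ∧ 6*cnt ≥ 7)); else branch requires 3*cnt < 6 ∧ 2*cnt ≥ 1.
Before the if: ((3*g ≠ 2*m + 8 ∧ 2*cnt ≤ 7) → (((3*m < -6 ∧ d + 3*h ≥ m + 9) → ((cnt + d ≠ 2 → 3*g ≤ -7) ∧ 3*cnt < 6 ∧ 2*cnt ≥ 1)) ∧ ((¬(3*m < -6 ∧ d + 3*h ≥ m + 9)) → (9*cnt < 15 ∧ 6*cnt ≥ 7)))) ∧ ((¬(3*g ≠ 2*m + 8 ∧ 2*cnt ≤ 7)) → (3*cnt < 6 ∧ 2*cnt ≥ 1))
Answer: WP = ((3*g ≠ 2*m + 8 ∧ 2*cnt ≤ 7) → (((3*m < -6 ∧ d + 3*h ≥ m + 9) → ((cnt + d ≠ 2 → 3*g ≤ -7) ∧ 3*cnt < 6 ∧ 2*cnt ≥ 1)) ∧ ((¬(3*m < -6 ∧ d + 3*h ≥ m + 9)) → (9*cnt < 15 ∧ 6*cnt ≥ 7)))) ∧ ((¬(3*g ≠ 2*m + 8 ∧ 2*cnt ≤ 7)) → (3*cnt < 6 ∧ 2*cnt ≥ 1))


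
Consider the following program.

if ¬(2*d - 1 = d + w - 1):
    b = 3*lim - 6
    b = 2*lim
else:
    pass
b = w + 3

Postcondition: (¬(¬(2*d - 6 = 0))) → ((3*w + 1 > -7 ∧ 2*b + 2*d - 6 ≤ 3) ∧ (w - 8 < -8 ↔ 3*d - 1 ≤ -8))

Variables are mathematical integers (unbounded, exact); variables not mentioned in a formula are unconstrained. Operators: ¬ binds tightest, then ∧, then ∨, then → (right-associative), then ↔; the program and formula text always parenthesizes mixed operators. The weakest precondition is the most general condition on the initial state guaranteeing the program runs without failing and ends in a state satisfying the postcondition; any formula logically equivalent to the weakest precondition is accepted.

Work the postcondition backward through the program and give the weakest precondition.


Working backward. After the program, the postcondition (¬(¬(2*d - 6 = 0))) → ((3*w + 1 > -7 ∧ 2*b + 2*d - 6 ≤ 3) ∧ (w - 8 < -8 ↔ 3*d - 1 ≤ -8)) must hold; in canonical form it is 2*d = 6 → (3*w > -8 ∧ 2*b + 2*d ≤ 9 ∧ (w < 0 ↔ 3*d ≤ -7)).
Before b := w + 3: 2*d = 6 → (3*w > -8 ∧ 2*d + 2*w ≤ 3 ∧ (w < 0 ↔ 3*d ≤ -7))
Then branch requires 2*d = 6 → (3*w > -8 ∧ 2*d + 2*w ≤ 3 ∧ (w < 0 ↔ 3*d ≤ -7)); else branch requires 2*d = 6 → (3*w > -8 ∧ 2*d + 2*w ≤ 3 ∧ (w < 0 ↔ 3*d ≤ -7)).
Before the if: ((¬(d = w)) → (2*d = 6 → (3*w > -8 ∧ 2*d + 2*w ≤ 3 ∧ (w < 0 ↔ 3*d ≤ -7)))) ∧ (d = w → (2*d = 6 → (3*w > -8 ∧ 2*d + 2*w ≤ 3 ∧ (w < 0 ↔ 3*d ≤ -7))))
Answer: WP = ((¬(d = w)) → (2*d = 6 → (3*w > -8 ∧ 2*d + 2*w ≤ 3 ∧ (w < 0 ↔ 3*d ≤ -7)))) ∧ (d = w → (2*d = 6 → (3*w > -8 ∧ 2*d + 2*w ≤ 3 ∧ (w < 0 ↔ 3*d ≤ -7))))


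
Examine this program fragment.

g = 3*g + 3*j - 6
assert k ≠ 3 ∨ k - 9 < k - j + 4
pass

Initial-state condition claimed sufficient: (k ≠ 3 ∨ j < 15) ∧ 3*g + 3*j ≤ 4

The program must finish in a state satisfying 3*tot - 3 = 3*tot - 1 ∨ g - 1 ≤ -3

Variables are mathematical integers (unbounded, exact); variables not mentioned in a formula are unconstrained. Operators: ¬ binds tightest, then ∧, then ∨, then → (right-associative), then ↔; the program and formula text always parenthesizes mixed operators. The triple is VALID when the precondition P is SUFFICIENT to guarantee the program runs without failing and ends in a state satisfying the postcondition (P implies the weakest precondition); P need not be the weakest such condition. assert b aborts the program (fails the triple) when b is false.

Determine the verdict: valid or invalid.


Working backward. After the program, the postcondition 3*tot - 3 = 3*tot - 1 ∨ g - 1 ≤ -3 must hold; in canonical form it is g ≤ -2.
Before skip: g ≤ -2
Before assert k ≠ 3 ∨ k - 9 < k - j + 4: (k ≠ 3 ∨ j < 13) ∧ g ≤ -2
Before g := 3*g + 3*j - 6: (k ≠ 3 ∨ j < 13) ∧ 3*g + 3*j ≤ 4
The weakest precondition is (k ≠ 3 ∨ j < 13) ∧ 3*g + 3*j ≤ 4.
Check whether (k ≠ 3 ∨ j < 15) ∧ 3*g + 3*j ≤ 4 implies it.
Countermodel: at the initial state g = -12, j = 13, k = 3, the precondition holds but the weakest precondition fails.
Answer: invalid


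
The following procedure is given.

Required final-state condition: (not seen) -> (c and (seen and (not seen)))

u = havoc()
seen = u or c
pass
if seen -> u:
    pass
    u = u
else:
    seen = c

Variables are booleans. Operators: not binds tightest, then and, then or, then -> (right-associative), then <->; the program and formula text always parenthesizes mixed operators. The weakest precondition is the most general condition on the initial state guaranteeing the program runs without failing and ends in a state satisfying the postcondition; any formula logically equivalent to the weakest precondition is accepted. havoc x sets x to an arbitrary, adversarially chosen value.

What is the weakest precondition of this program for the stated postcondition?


Working backward. After the program, the postcondition (not seen) -> (c and (seen and (not seen))) must hold; in canonical form it is seen.
Then branch requires seen; else branch requires c.
Before the if: ((seen -> u) -> seen) and ((not (seen -> u)) -> c)
Before skip: ((seen -> u) -> seen) and ((not (seen -> u)) -> c)
Before seen := u or c: (((u or c) -> u) -> (u or c)) and ((not ((u or c) -> u)) -> c)
Before havoc u: (not c) -> c
Answer: WP = (not c) -> c


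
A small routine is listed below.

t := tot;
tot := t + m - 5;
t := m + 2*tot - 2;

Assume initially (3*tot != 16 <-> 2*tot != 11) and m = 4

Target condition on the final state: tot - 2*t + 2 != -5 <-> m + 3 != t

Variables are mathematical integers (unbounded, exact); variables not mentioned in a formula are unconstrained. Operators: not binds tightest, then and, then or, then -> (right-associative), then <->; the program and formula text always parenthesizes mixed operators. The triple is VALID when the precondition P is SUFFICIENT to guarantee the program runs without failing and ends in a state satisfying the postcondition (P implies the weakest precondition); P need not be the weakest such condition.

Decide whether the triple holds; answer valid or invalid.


Working backward. After the program, the postcondition tot - 2*t + 2 != -5 <-> m + 3 != t must hold; in canonical form it is tot != 2*t - 7 <-> m != t - 3.
Before t := m + 2*tot - 2: 2*m + 3*tot != 11 <-> 2*tot != 5
Before tot := t + m - 5: 5*m + 3*t != 26 <-> 2*m + 2*t != 15
Before t := tot: 5*m + 3*tot != 26 <-> 2*m + 2*tot != 15
The weakest precondition is 5*m + 3*tot != 26 <-> 2*m + 2*tot != 15.
Check whether (3*tot != 16 <-> 2*tot != 11) and m = 4 implies it.
Countermodel: at the initial state m = 4, tot = 2, the precondition holds but the weakest precondition fails.
Answer: invalid


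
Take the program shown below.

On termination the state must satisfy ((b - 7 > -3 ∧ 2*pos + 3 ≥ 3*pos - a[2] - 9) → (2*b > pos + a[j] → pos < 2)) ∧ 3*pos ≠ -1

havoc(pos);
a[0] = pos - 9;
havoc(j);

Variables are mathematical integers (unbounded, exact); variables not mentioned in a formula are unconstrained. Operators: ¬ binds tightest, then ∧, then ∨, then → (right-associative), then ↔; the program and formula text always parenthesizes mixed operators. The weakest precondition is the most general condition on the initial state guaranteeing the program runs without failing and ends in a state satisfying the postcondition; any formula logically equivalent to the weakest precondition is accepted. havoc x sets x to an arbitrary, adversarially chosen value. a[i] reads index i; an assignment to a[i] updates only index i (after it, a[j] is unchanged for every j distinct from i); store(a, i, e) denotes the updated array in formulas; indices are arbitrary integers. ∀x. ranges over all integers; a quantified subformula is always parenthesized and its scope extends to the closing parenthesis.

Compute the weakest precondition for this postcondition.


Working backward. After the program, the postcondition ((b - 7 > -3 ∧ 2*pos + 3 ≥ 3*pos - a[2] - 9) → (2*b > pos + a[j] → pos < 2)) ∧ 3*pos ≠ -1 must hold; in canonical form it is ((b > 4 ∧ a[2] ≥ pos - 12) → (2*b > a[j] + pos → pos < 2)) ∧ 3*pos ≠ -1.
Before havoc j: ∀j_1. (((b > 4 ∧ a[2] ≥ pos - 12) → (2*b > a[j_1] + pos → pos < 2)) ∧ 3*pos ≠ -1)
Before a[0] := pos - 9: ∀j_1. (((b > 4 ∧ a[2] ≥ pos - 12) → (2*b > store(a, 0, pos - 9)[j_1] + pos → pos < 2)) ∧ 3*pos ≠ -1)
Before havoc pos: ∀pos_1. (∀j_1. (((b > 4 ∧ a[2] ≥ pos_1 - 12) → (2*b > store(a, 0, pos_1 - 9)[j_1] + pos_1 → pos_1 < 2)) ∧ 3*pos_1 ≠ -1))
Answer: WP = ∀pos_1. (∀j_1. (((b > 4 ∧ a[2] ≥ pos_1 - 12) → (2*b > store(a, 0, pos_1 - 9)[j_1] + pos_1 → pos_1 < 2)) ∧ 3*pos_1 ≠ -1))


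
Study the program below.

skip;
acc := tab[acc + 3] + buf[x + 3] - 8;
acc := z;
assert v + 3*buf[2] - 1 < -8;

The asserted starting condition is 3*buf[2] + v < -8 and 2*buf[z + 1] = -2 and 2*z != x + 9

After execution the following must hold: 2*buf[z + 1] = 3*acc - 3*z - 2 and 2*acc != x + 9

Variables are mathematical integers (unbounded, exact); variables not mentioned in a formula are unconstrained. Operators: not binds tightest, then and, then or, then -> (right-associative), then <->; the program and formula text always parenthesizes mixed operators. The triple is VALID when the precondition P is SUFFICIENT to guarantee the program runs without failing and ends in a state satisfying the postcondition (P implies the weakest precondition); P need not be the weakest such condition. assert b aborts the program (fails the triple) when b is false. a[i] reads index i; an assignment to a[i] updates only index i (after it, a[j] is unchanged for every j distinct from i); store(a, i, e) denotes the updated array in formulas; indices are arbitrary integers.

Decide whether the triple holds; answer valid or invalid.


Working backward. After the program, the postcondition 2*buf[z + 1] = 3*acc - 3*z - 2 and 2*acc != x + 9 must hold; in canonical form it is 2*buf[z + 1] + 3*z = 3*acc - 2 and 2*acc != x + 9.
Before assert v + 3*buf[2] - 1 < -8: 3*buf[2] + v < -7 and 2*buf[z + 1] + 3*z = 3*acc - 2 and 2*acc != x + 9
Before acc := z: 3*buf[2] + v < -7 and 2*buf[z + 1] = -2 and 2*z != x + 9
Before acc := tab[acc + 3] + buf[x + 3] - 8: 3*buf[2] + v < -7 and 2*buf[z + 1] = -2 and 2*z != x + 9
Before skip: 3*buf[2] + v < -7 and 2*buf[z + 1] = -2 and 2*z != x + 9
The weakest precondition is 3*buf[2] + v < -7 and 2*buf[z + 1] = -2 and 2*z != x + 9.
Check whether 3*buf[2] + v < -8 and 2*buf[z + 1] = -2 and 2*z != x + 9 implies it.
Every state satisfying the precondition satisfies the weakest precondition: the implication holds.
Answer: valid


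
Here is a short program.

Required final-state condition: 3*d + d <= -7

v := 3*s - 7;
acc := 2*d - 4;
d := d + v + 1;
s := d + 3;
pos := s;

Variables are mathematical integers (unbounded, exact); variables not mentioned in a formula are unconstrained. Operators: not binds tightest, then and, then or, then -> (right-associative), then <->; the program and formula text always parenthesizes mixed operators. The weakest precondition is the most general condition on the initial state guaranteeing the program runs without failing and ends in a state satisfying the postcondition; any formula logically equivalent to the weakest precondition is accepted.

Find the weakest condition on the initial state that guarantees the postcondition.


Working backward. After the program, the postcondition 3*d + d <= -7 must hold; in canonical form it is 4*d <= -7.
Before pos := s: 4*d <= -7
Before s := d + 3: 4*d <= -7
Before d := d + v + 1: 4*d + 4*v <= -11
Before acc := 2*d - 4: 4*d + 4*v <= -11
Before v := 3*s - 7: 4*d + 12*s <= 17
Answer: WP = 4*d + 12*s <= 17


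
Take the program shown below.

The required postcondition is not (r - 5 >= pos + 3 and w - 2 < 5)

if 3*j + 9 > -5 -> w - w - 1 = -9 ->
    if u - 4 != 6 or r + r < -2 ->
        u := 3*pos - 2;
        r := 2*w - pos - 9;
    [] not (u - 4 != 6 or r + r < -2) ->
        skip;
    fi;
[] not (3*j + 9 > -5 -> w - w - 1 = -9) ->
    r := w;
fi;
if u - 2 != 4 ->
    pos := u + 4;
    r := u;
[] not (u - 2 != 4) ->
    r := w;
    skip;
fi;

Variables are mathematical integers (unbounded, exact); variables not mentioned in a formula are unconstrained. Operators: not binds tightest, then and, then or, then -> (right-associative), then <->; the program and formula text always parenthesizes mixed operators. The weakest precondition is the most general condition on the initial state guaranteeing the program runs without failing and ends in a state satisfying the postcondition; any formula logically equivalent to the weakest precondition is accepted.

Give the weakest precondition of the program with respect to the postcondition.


Working backward. After the program, the postcondition not (r - 5 >= pos + 3 and w - 2 < 5) must hold; in canonical form it is not (r >= pos + 8 and w < 7).
Then branch requires true; else branch requires not (w >= pos + 8 and w < 7).
Before the if: (not (u != 6)) -> (not (w >= pos + 8 and w < 7))
Then branch requires ((u != 10 or 2*r < -2) -> ((not (3*pos != 8)) -> (not (w >= pos + 8 and w < 7)))) and ((not (u != 10 or 2*r < -2)) -> ((not (u != 6)) -> (not (w >= pos + 8 and w < 7)))); else branch requires (not (u != 6)) -> (not (w >= pos + 8 and w < 7)).
Before the if: ((not (3*j > -14)) -> (((u != 10 or 2*r < -2) -> ((not (3*pos != 8)) -> (not (w >= pos + 8 and w < 7)))) and ((not (u != 10 or 2*r < -2)) -> ((not (u != 6)) -> (not (w >= pos + 8 and w < 7)))))) and (3*j > -14 -> ((not (u != 6)) -> (not (w >= pos + 8 and w < 7))))
Answer: WP = ((not (3*j > -14)) -> (((u != 10 or 2*r < -2) -> ((not (3*pos != 8)) -> (not (w >= pos + 8 and w < 7)))) and ((not (u != 10 or 2*r < -2)) -> ((not (u != 6)) -> (not (w >= pos + 8 and w < 7)))))) and (3*j > -14 -> ((not (u != 6)) -> (not (w >= pos + 8 and w < 7))))


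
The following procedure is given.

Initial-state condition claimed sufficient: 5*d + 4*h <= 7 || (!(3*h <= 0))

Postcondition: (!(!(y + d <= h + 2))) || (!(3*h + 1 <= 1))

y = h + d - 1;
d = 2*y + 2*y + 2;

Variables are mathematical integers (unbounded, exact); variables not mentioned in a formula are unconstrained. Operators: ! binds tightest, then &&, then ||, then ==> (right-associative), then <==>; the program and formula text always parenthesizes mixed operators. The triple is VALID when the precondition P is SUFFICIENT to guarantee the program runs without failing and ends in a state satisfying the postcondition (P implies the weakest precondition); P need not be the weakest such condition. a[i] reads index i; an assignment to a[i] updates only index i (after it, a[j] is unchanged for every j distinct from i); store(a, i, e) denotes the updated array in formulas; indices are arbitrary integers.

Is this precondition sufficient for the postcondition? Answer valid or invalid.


Working backward. After the program, the postcondition (!(!(y + d <= h + 2))) || (!(3*h + 1 <= 1)) must hold; in canonical form it is d + y <= h + 2 || (!(3*h <= 0)).
Before d := 2*y + 2*y + 2: 5*y <= h || (!(3*h <= 0))
Before y := h + d - 1: 5*d + 4*h <= 5 || (!(3*h <= 0))
The weakest precondition is 5*d + 4*h <= 5 || (!(3*h <= 0)).
Check whether 5*d + 4*h <= 7 || (!(3*h <= 0)) implies it.
Countermodel: at the initial state d = 2, h = -1, the precondition holds but the weakest precondition fails.
Answer: invalid


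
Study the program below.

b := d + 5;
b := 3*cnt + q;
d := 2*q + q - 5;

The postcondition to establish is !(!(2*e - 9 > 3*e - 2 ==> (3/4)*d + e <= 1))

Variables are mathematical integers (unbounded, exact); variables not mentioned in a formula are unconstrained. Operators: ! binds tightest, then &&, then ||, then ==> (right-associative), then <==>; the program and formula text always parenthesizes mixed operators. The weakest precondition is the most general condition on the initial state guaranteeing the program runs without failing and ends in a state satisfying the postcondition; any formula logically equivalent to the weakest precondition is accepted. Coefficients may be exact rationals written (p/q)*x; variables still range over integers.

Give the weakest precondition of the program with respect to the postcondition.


Working backward. After the program, the postcondition !(!(2*e - 9 > 3*e - 2 ==> (3/4)*d + e <= 1)) must hold; in canonical form it is e < -7 ==> (3/4)*d + e <= 1.
Before d := 2*q + q - 5: e < -7 ==> e + (9/4)*q <= 19/4
Before b := 3*cnt + q: e < -7 ==> e + (9/4)*q <= 19/4
Before b := d + 5: e < -7 ==> e + (9/4)*q <= 19/4
Answer: WP = e < -7 ==> e + (9/4)*q <= 19/4


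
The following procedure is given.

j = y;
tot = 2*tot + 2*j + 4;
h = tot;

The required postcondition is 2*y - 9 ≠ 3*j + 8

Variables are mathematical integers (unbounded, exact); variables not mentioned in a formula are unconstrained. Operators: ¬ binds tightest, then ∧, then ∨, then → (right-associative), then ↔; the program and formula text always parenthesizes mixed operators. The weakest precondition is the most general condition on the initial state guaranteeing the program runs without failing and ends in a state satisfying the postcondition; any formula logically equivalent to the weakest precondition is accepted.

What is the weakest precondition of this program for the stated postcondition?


Working backward. After the program, the postcondition 2*y - 9 ≠ 3*j + 8 must hold; in canonical form it is 2*y ≠ 3*j + 17.
Before h := tot: 2*y ≠ 3*j + 17
Before tot := 2*tot + 2*j + 4: 2*y ≠ 3*j + 17
Before j := y: y ≠ -17
Answer: WP = y ≠ -17


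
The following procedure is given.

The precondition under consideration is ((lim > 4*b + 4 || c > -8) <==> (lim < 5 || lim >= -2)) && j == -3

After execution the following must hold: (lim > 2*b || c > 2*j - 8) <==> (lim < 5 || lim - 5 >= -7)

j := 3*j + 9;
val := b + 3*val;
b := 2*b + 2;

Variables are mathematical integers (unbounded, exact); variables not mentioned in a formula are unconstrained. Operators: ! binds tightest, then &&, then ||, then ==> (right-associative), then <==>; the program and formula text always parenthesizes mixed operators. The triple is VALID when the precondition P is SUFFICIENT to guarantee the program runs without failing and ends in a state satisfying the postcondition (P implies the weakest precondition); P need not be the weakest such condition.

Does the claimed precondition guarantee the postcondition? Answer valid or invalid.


Working backward. After the program, the postcondition (lim > 2*b || c > 2*j - 8) <==> (lim < 5 || lim - 5 >= -7) must hold; in canonical form it is (lim > 2*b || c > 2*j - 8) <==> (lim < 5 || lim >= -2).
Before b := 2*b + 2: (lim > 4*b + 4 || c > 2*j - 8) <==> (lim < 5 || lim >= -2)
Before val := b + 3*val: (lim > 4*b + 4 || c > 2*j - 8) <==> (lim < 5 || lim >= -2)
Before j := 3*j + 9: (lim > 4*b + 4 || c > 6*j + 10) <==> (lim < 5 || lim >= -2)
The weakest precondition is (lim > 4*b + 4 || c > 6*j + 10) <==> (lim < 5 || lim >= -2).
Check whether ((lim > 4*b + 4 || c > -8) <==> (lim < 5 || lim >= -2)) && j == -3 implies it.
Every state satisfying the precondition satisfies the weakest precondition: the implication holds.
Answer: valid


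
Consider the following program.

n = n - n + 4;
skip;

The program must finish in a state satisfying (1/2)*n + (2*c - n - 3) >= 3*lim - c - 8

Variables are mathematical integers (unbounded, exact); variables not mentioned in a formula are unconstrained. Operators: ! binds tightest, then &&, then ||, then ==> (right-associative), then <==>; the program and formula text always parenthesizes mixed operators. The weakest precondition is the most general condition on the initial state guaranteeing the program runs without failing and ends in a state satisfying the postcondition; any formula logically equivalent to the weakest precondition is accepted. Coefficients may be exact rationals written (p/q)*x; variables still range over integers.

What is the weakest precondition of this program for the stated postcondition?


Working backward. After the program, the postcondition (1/2)*n + (2*c - n - 3) >= 3*lim - c - 8 must hold; in canonical form it is 3*c >= 3*lim + (1/2)*n - 5.
Before skip: 3*c >= 3*lim + (1/2)*n - 5
Before n := n - n + 4: 3*c >= 3*lim - 3
Answer: WP = 3*c >= 3*lim - 3


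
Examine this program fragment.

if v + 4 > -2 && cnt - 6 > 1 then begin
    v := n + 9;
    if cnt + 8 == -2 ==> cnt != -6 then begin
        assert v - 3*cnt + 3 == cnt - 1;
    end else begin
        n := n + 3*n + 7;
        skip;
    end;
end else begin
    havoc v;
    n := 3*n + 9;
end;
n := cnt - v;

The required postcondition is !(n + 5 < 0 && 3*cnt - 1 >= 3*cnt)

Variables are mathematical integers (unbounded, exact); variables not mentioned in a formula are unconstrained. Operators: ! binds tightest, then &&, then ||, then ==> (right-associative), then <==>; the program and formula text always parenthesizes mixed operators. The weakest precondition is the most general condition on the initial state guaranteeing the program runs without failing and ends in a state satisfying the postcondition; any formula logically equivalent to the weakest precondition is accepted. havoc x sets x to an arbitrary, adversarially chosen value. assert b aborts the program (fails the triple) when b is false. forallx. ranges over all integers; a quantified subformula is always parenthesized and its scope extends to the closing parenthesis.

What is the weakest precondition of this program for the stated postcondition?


Working backward. After the program, the postcondition !(n + 5 < 0 && 3*cnt - 1 >= 3*cnt) must hold; in canonical form it is true.
Before n := cnt - v: true
Then branch requires (cnt == -10 ==> cnt != -6) ==> n == 4*cnt - 13; else branch requires true.
Before the if: (v > -6 && cnt > 7) ==> ((cnt == -10 ==> cnt != -6) ==> n == 4*cnt - 13)
Answer: WP = (v > -6 && cnt > 7) ==> ((cnt == -10 ==> cnt != -6) ==> n == 4*cnt - 13)


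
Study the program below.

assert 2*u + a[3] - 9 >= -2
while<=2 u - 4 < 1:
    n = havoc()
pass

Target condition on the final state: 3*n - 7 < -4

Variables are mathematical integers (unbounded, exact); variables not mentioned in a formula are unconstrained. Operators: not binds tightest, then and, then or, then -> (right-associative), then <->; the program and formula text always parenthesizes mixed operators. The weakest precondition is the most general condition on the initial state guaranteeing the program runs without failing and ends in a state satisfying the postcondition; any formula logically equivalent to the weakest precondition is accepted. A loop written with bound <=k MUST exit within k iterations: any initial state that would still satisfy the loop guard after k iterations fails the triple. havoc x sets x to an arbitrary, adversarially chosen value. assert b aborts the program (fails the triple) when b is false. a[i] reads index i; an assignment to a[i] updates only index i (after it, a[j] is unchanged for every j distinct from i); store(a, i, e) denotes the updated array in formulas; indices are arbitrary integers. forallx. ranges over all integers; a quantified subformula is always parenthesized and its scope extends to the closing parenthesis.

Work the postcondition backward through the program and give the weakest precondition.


Working backward. After the program, the postcondition 3*n - 7 < -4 must hold; in canonical form it is 3*n < 3.
Before skip: 3*n < 3
Before the loop (bound <=2), unroll the exhaustion recursion (WP_0 = exit-now case; WP_j = one more guarded iteration, up to j = 2):
  WP_0: (not (u < 5)) and 3*n < 3
  WP_1: (u < 5 -> (forall n_1. ((not (u < 5)) and 3*n_1 < 3))) and ((not (u < 5)) -> 3*n < 3)
  WP_2: (u < 5 -> (forall n_2. ((u < 5 -> (forall n_1. ((not (u < 5)) and 3*n_1 < 3))) and ((not (u < 5)) -> 3*n_2 < 3)))) and ((not (u < 5)) -> 3*n < 3)
So before the loop: (u < 5 -> (forall n_2. ((u < 5 -> (forall n_1. ((not (u < 5)) and 3*n_1 < 3))) and ((not (u < 5)) -> 3*n_2 < 3)))) and ((not (u < 5)) -> 3*n < 3)
Before assert 2*u + a[3] - 9 >= -2: a[3] + 2*u >= 7 and (u < 5 -> (forall n_2. ((u < 5 -> (forall n_1. ((not (u < 5)) and 3*n_1 < 3))) and ((not (u < 5)) -> 3*n_2 < 3)))) and ((not (u < 5)) -> 3*n < 3)
Answer: WP = a[3] + 2*u >= 7 and (u < 5 -> (forall n_2. ((u < 5 -> (forall n_1. ((not (u < 5)) and 3*n_1 < 3))) and ((not (u < 5)) -> 3*n_2 < 3)))) and ((not (u < 5)) -> 3*n < 3)


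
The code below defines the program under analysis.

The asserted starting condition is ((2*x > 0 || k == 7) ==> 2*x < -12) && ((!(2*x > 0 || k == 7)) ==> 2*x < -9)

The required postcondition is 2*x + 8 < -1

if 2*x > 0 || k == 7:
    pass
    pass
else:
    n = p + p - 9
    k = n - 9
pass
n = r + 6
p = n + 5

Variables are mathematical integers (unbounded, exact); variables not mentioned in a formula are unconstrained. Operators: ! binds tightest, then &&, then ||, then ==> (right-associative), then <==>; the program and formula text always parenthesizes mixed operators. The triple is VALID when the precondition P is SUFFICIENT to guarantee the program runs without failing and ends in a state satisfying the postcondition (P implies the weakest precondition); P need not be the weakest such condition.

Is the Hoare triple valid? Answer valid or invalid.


Working backward. After the program, the postcondition 2*x + 8 < -1 must hold; in canonical form it is 2*x < -9.
Before p := n + 5: 2*x < -9
Before n := r + 6: 2*x < -9
Before skip: 2*x < -9
Then branch requires 2*x < -9; else branch requires 2*x < -9.
Before the if: ((2*x > 0 || k == 7) ==> 2*x < -9) && ((!(2*x > 0 || k == 7)) ==> 2*x < -9)
The weakest precondition is ((2*x > 0 || k == 7) ==> 2*x < -9) && ((!(2*x > 0 || k == 7)) ==> 2*x < -9).
Check whether ((2*x > 0 || k == 7) ==> 2*x < -12) && ((!(2*x > 0 || k == 7)) ==> 2*x < -9) implies it.
Every state satisfying the precondition satisfies the weakest precondition: the implication holds.
Answer: valid


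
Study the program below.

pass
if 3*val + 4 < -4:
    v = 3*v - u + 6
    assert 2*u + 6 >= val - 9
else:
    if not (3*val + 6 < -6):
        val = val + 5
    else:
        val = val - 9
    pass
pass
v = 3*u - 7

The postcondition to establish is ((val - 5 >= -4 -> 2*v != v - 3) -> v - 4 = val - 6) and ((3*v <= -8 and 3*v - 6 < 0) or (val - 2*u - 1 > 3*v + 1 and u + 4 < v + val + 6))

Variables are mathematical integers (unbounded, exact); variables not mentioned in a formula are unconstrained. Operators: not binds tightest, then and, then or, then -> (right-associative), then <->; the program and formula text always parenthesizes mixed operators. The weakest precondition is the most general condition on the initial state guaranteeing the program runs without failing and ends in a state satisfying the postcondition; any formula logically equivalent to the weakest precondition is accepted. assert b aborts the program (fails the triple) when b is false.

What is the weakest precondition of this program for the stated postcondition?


Working backward. After the program, the postcondition ((val - 5 >= -4 -> 2*v != v - 3) -> v - 4 = val - 6) and ((3*v <= -8 and 3*v - 6 < 0) or (val - 2*u - 1 > 3*v + 1 and u + 4 < v + val + 6)) must hold; in canonical form it is ((val >= 1 -> v != -3) -> v = val - 2) and ((3*v <= -8 and 3*v < 6) or (val > 2*u + 3*v + 2 and u < v + val + 2)).
Before v := 3*u - 7: ((val >= 1 -> 3*u != 4) -> 3*u = val + 5) and ((9*u <= 13 and 9*u < 27) or (val > 11*u - 19 and 2*u + val > 5))
Before skip: ((val >= 1 -> 3*u != 4) -> 3*u = val + 5) and ((9*u <= 13 and 9*u < 27) or (val > 11*u - 19 and 2*u + val > 5))
Then branch requires 2*u >= val - 15 and ((val >= 1 -> 3*u != 4) -> 3*u = val + 5) and ((9*u <= 13 and 9*u < 27) or (val > 11*u - 19 and 2*u + val > 5)); else branch requires ((not (3*val < -12)) -> (((val >= -4 -> 3*u != 4) -> 3*u = val + 10) and ((9*u <= 13 and 9*u < 27) or (val > 11*u - 24 and 2*u + val > 0)))) and (3*val < -12 -> (((val >= 10 -> 3*u != 4) -> 3*u = val - 4) and ((9*u <= 13 and 9*u < 27) or (val > 11*u - 10 and 2*u + val > 14)))).
Before the if: (3*val < -8 -> (2*u >= val - 15 and ((val >= 1 -> 3*u != 4) -> 3*u = val + 5) and ((9*u <= 13 and 9*u < 27) or (val > 11*u - 19 and 2*u + val > 5)))) and ((not (3*val < -8)) -> (((not (3*val < -12)) -> (((val >= -4 -> 3*u != 4) -> 3*u = val + 10) and ((9*u <= 13 and 9*u < 27) or (val > 11*u - 24 and 2*u + val > 0)))) and (3*val < -12 -> (((val >= 10 -> 3*u != 4) -> 3*u = val - 4) and ((9*u <= 13 and 9*u < 27) or (val > 11*u - 10 and 2*u + val > 14))))))
Before skip: (3*val < -8 -> (2*u >= val - 15 and ((val >= 1 -> 3*u != 4) -> 3*u = val + 5) and ((9*u <= 13 and 9*u < 27) or (val > 11*u - 19 and 2*u + val > 5)))) and ((not (3*val < -8)) -> (((not (3*val < -12)) -> (((val >= -4 -> 3*u != 4) -> 3*u = val + 10) and ((9*u <= 13 and 9*u < 27) or (val > 11*u - 24 and 2*u + val > 0)))) and (3*val < -12 -> (((val >= 10 -> 3*u != 4) -> 3*u = val - 4) and ((9*u <= 13 and 9*u < 27) or (val > 11*u - 10 and 2*u + val > 14))))))
Answer: WP = (3*val < -8 -> (2*u >= val - 15 and ((val >= 1 -> 3*u != 4) -> 3*u = val + 5) and ((9*u <= 13 and 9*u < 27) or (val > 11*u - 19 and 2*u + val > 5)))) and ((not (3*val < -8)) -> (((not (3*val < -12)) -> (((val >= -4 -> 3*u != 4) -> 3*u = val + 10) and ((9*u <= 13 and 9*u < 27) or (val > 11*u - 24 and 2*u + val > 0)))) and (3*val < -12 -> (((val >= 10 -> 3*u != 4) -> 3*u = val - 4) and ((9*u <= 13 and 9*u < 27) or (val > 11*u - 10 and 2*u + val > 14))))))


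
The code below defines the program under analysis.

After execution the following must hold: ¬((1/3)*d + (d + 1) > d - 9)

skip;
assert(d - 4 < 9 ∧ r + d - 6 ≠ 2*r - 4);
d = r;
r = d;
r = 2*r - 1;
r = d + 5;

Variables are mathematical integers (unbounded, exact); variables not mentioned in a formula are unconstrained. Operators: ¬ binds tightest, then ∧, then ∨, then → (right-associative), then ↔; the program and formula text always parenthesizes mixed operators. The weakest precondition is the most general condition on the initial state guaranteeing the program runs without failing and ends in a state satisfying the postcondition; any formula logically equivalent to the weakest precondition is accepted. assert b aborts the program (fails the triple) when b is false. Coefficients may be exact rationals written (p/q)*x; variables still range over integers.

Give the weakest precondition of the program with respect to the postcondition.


Working backward. After the program, the postcondition ¬((1/3)*d + (d + 1) > d - 9) must hold; in canonical form it is ¬((1/3)*d > -10).
Before r := d + 5: ¬((1/3)*d > -10)
Before r := 2*r - 1: ¬((1/3)*d > -10)
Before r := d: ¬((1/3)*d > -10)
Before d := r: ¬((1/3)*r > -10)
Before assert d - 4 < 9 ∧ r + d - 6 ≠ 2*r - 4: d < 13 ∧ d ≠ r + 2 ∧ (¬((1/3)*r > -10))
Before skip: d < 13 ∧ d ≠ r + 2 ∧ (¬((1/3)*r > -10))
Answer: WP = d < 13 ∧ d ≠ r + 2 ∧ (¬((1/3)*r > -10))


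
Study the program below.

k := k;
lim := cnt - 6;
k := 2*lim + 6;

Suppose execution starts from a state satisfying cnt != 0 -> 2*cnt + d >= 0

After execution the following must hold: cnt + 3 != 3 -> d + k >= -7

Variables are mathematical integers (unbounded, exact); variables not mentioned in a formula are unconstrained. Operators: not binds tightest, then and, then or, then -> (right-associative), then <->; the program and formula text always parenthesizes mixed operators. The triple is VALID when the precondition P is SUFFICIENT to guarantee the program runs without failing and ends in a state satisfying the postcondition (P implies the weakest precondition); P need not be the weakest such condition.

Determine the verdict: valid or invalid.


Working backward. After the program, the postcondition cnt + 3 != 3 -> d + k >= -7 must hold; in canonical form it is cnt != 0 -> d + k >= -7.
Before k := 2*lim + 6: cnt != 0 -> d + 2*lim >= -13
Before lim := cnt - 6: cnt != 0 -> 2*cnt + d >= -1
Before k := k: cnt != 0 -> 2*cnt + d >= -1
The weakest precondition is cnt != 0 -> 2*cnt + d >= -1.
Check whether cnt != 0 -> 2*cnt + d >= 0 implies it.
Every state satisfying the precondition satisfies the weakest precondition: the implication holds.
Answer: valid


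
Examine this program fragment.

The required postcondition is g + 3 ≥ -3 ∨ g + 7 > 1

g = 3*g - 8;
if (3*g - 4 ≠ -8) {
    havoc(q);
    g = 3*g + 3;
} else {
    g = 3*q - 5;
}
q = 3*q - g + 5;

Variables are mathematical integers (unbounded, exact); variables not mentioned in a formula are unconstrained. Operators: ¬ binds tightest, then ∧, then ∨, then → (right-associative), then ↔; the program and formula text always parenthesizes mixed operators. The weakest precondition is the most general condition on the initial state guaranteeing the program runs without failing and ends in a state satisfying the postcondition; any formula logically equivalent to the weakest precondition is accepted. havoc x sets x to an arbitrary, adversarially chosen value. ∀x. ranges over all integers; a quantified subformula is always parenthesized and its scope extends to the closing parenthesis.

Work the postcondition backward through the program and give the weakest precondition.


Working backward. After the program, the postcondition g + 3 ≥ -3 ∨ g + 7 > 1 must hold; in canonical form it is g ≥ -6 ∨ g > -6.
Before q := 3*q - g + 5: g ≥ -6 ∨ g > -6
Then branch requires 3*g ≥ -9 ∨ 3*g > -9; else branch requires 3*q ≥ -1 ∨ 3*q > -1.
Before the if: (3*g ≠ -4 → (3*g ≥ -9 ∨ 3*g > -9)) ∧ ((¬(3*g ≠ -4)) → (3*q ≥ -1 ∨ 3*q > -1))
Before g := 3*g - 8: (9*g ≠ 20 → (9*g ≥ 15 ∨ 9*g > 15)) ∧ ((¬(9*g ≠ 20)) → (3*q ≥ -1 ∨ 3*q > -1))
Answer: WP = (9*g ≠ 20 → (9*g ≥ 15 ∨ 9*g > 15)) ∧ ((¬(9*g ≠ 20)) → (3*q ≥ -1 ∨ 3*q > -1))
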